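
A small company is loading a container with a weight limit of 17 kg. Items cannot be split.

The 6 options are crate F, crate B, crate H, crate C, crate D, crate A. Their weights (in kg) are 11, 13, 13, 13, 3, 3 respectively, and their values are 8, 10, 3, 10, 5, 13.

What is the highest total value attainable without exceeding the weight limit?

This is a 0-1 knapsack instance.
Allowing fractional choices, the relaxed optimum would be about 26.5, but items are indivisible.
crate B + crate A: weight 13 + 3 = 16 ≤ 17, value 10 + 13 = 23.
crate C + crate A: weight 13 + 3 = 16 ≤ 17, value 10 + 13 = 23.
crate F + crate D + crate A: weight 11 + 3 + 3 = 17 ≤ 17, value 8 + 5 + 13 = 26.
Best is crate F, crate D, and crate A with total value 26.

26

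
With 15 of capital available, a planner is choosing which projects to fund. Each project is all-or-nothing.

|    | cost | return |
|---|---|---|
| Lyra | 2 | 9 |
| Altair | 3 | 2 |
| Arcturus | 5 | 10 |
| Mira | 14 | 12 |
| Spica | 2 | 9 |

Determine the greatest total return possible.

Take Lyra, Altair, Arcturus, and Spica: cost 2 + 3 + 5 + 2 = 12 ≤ 15, return 9 + 2 + 10 + 9 = 30.
No other feasible combination does better.

30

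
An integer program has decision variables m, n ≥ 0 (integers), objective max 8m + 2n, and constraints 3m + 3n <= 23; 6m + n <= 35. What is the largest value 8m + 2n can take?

44

Relaxing integrality, the LP optimum is 48.13 at (m,n) = (5.47, 2.2), which is not an integer point.
(m,n)=(5,2): 3·5+3·2=21≤23, 6·5+1·2=32≤35, objective 44.
(m,n)=(5,1): 3·5+3·1=18≤23, 6·5+1·1=31≤35, objective 42.
Maximum is 44 at (m,n)=(5,2).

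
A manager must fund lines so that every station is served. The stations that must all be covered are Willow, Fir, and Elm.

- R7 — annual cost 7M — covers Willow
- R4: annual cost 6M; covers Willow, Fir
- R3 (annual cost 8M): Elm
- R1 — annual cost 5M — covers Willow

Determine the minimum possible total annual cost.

14

Choose R4 and R3: together they cover Willow, Fir, Elm — every station.
Total annual cost: 6 + 8 = 14.
No cover costs less than 14.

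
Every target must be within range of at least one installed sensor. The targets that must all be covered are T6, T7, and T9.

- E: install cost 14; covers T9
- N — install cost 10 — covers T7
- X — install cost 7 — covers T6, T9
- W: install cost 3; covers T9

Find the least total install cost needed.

Choose N and X: together they cover T6, T7, T9 — every target.
Total install cost: 10 + 7 = 17.

17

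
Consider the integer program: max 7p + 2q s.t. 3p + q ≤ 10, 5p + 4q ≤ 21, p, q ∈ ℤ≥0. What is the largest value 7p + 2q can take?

23

(p,q)=(3,1) is feasible, giving 23.
(p,q)=(3,0) is feasible, giving 21.
(p,q)=(2,2) is feasible, giving 18.
The best lattice point is (3,1), giving 23.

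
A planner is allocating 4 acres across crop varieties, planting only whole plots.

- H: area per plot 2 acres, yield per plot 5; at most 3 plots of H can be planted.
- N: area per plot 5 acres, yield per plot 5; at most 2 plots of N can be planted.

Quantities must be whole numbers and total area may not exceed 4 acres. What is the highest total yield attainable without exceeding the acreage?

This is a bounded integer knapsack.
2×H: area 4 ≤ 4, yield 2·5 = 10.
1×H: area 2 ≤ 4, yield 1·5 = 5.
Best is 10.

10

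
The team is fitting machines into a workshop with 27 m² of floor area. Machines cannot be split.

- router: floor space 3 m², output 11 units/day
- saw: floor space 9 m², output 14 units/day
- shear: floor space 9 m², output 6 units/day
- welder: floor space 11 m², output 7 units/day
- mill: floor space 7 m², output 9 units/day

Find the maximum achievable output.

34

router + saw + welder: floor space 3 + 9 + 11 = 23 ≤ 27, output 11 + 14 + 7 = 32.
router + saw + mill: floor space 3 + 9 + 7 = 19 ≤ 27, output 11 + 14 + 9 = 34.
router + saw + shear: floor space 3 + 9 + 9 = 21 ≤ 27, output 11 + 14 + 6 = 31.
Best is router, saw, and mill with total output 34.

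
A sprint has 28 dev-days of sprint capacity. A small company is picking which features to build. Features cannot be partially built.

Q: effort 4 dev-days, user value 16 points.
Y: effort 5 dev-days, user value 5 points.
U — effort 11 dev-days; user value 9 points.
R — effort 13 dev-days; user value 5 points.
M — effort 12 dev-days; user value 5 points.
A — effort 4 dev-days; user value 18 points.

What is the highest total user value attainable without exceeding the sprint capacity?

This is an integer program with binary decision variables.
Allowing fractional choices, the relaxed optimum would be about 49.7, but features are indivisible.
Q + Y + U + A: effort 4 + 5 + 11 + 4 = 24 ≤ 28, user value 16 + 5 + 9 + 18 = 48.
Q + Y + M + A: effort 4 + 5 + 12 + 4 = 25 ≤ 28, user value 16 + 5 + 5 + 18 = 44.
Q + Y + R + A: effort 4 + 5 + 13 + 4 = 26 ≤ 28, user value 16 + 5 + 5 + 18 = 44.
Best is Q, Y, U, and A with total user value 48.

48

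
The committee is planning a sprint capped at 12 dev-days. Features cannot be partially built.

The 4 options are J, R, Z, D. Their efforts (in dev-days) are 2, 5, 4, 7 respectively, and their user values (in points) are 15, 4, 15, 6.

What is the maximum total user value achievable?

34

This is a 0-1 knapsack instance.
Allowing fractional choices, the relaxed optimum would be about 35.1, but features are indivisible.
J + Z: effort 2 + 4 = 6 ≤ 12, user value 15 + 15 = 30.
J + R + Z: effort 2 + 5 + 4 = 11 ≤ 12, user value 15 + 4 + 15 = 34.
Best is J, R, and Z with total user value 34.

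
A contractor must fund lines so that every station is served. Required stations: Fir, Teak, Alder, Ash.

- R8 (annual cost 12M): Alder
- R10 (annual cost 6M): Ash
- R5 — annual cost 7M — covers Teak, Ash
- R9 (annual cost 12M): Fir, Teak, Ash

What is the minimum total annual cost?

The greedy cost-per-new-station heuristic would pick R5, R8, and R9 for 31, but a cheaper cover exists.
Choose R8 and R9: together they cover Fir, Teak, Alder, Ash — every station.
Total annual cost: 12 + 12 = 24.
No cover costs less than 24.

24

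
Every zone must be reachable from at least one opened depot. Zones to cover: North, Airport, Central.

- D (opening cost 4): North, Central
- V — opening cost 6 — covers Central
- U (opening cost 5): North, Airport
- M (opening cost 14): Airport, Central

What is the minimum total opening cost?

9

Choose D and U: together they cover North, Airport, Central — every zone.
Total opening cost: 4 + 5 = 9.
No cover costs less than 9.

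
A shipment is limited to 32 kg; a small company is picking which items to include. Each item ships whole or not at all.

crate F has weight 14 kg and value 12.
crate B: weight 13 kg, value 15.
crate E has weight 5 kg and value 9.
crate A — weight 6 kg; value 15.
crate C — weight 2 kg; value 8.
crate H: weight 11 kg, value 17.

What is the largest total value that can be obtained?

55

Allowing fractional choices, the relaxed optimum would be about 58.2, but items are indivisible.
crate B + crate A + crate C + crate H: weight 13 + 6 + 2 + 11 = 32 ≤ 32, value 15 + 15 + 8 + 17 = 55.
crate B + crate E + crate C + crate H: weight 13 + 5 + 2 + 11 = 31 ≤ 32, value 15 + 9 + 8 + 17 = 49.
crate E + crate A + crate C + crate H: weight 5 + 6 + 2 + 11 = 24 ≤ 32, value 9 + 15 + 8 + 17 = 49.
Best is crate B, crate A, crate C, and crate H with total value 55.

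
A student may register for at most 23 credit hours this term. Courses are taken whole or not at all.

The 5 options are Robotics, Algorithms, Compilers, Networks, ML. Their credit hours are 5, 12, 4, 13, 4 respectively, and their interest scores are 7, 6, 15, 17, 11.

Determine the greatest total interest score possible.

43

Allowing fractional choices, the relaxed optimum would be about 46.1, but courses are indivisible.
Compilers + Networks + ML: credit hours 4 + 13 + 4 = 21 ≤ 23, interest score 15 + 17 + 11 = 43.
Robotics + Networks + ML: credit hours 5 + 13 + 4 = 22 ≤ 23, interest score 7 + 17 + 11 = 35.
Robotics + Compilers + Networks: credit hours 5 + 4 + 13 = 22 ≤ 23, interest score 7 + 15 + 17 = 39.
Best is Compilers, Networks, and ML with total interest score 43.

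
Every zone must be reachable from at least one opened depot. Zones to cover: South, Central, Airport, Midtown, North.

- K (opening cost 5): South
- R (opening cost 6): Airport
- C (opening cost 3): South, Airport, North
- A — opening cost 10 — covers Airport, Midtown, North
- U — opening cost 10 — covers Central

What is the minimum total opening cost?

23

Choose C, A, and U: together they cover South, Central, Airport, Midtown, North — every zone.
Total opening cost: 3 + 10 + 10 = 23.
No cover costs less than 23.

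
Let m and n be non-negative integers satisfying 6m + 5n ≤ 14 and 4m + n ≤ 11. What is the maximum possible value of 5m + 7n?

Relaxing integrality, the LP optimum is 19.60 at (m,n) = (0, 2.8), which is not an integer point.
(m,n)=(0,2) is feasible, giving 14.
(m,n)=(1,1) is feasible, giving 12.
(m,n)=(0,1) is feasible, giving 7.
No feasible integer point exceeds 14.

14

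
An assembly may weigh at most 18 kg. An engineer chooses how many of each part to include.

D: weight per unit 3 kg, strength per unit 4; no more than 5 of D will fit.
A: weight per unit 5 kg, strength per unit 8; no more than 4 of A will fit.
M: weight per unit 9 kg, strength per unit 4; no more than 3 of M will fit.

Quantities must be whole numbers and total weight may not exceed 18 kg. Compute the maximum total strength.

28

1×D and 3×A: weight 18 ≤ 18, strength 1·4 + 3·8 = 28.
3×A: weight 15 ≤ 18, strength 3·8 = 24.
Best is 28.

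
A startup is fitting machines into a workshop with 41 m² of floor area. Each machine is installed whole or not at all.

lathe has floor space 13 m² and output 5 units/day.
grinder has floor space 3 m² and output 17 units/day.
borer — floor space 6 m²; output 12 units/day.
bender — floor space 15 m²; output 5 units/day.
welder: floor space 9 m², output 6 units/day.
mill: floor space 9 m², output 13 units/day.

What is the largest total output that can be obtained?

This is a 0-1 knapsack instance.
Allowing fractional choices, the relaxed optimum would be about 53.3, but machines are indivisible.
grinder + borer + welder + mill: floor space 3 + 6 + 9 + 9 = 27 ≤ 41, output 17 + 12 + 6 + 13 = 48.
lathe + grinder + borer + mill: floor space 13 + 3 + 6 + 9 = 31 ≤ 41, output 5 + 17 + 12 + 13 = 47.
lathe + grinder + borer + welder + mill: floor space 13 + 3 + 6 + 9 + 9 = 40 ≤ 41, output 5 + 17 + 12 + 6 + 13 = 53.
Best is lathe, grinder, borer, welder, and mill with total output 53.

53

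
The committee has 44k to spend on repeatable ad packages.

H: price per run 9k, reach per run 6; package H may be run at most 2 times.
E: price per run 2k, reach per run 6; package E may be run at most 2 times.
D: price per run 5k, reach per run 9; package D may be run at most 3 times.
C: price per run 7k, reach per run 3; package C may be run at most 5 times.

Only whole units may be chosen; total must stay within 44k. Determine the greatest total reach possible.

1×H, 2×E, 3×D, and 2×C: price 42 ≤ 44, reach 1·6 + 2·6 + 3·9 + 2·3 = 51.
2×H, 2×E, 3×D, and 1×C: price 44 ≤ 44, reach 2·6 + 2·6 + 3·9 + 1·3 = 54.
Best is 54.

54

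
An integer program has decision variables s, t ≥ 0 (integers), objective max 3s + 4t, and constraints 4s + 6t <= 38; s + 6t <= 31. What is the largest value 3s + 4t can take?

28

Relaxing integrality, the LP optimum is 28.50 at (s,t) = (9.5, 0), which is not an integer point.
(s,t)=(8,1): 4·8+6·1=38≤38, 1·8+6·1=14≤31, objective 28.
(s,t)=(9,0): 4·9+6·0=36≤38, 1·9+6·0=9≤31, objective 27.
(s,t)=(7,1): 4·7+6·1=34≤38, 1·7+6·1=13≤31, objective 25.
Maximum is 28 at (s,t)=(8,1).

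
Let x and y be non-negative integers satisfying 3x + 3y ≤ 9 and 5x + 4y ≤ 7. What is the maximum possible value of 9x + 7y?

Relaxing integrality, the LP optimum is 12.60 at (x,y) = (1.4, 0), which is not an integer point.
(x,y)=(1,0): 3·1+3·0=3≤9, 5·1+4·0=5≤7, objective 9.
(x,y)=(0,1): 3·0+3·1=3≤9, 5·0+4·1=4≤7, objective 7.
(x,y)=(0,0): 3·0+3·0=0≤9, 5·0+4·0=0≤7, objective 0.
No feasible integer point exceeds 9.

9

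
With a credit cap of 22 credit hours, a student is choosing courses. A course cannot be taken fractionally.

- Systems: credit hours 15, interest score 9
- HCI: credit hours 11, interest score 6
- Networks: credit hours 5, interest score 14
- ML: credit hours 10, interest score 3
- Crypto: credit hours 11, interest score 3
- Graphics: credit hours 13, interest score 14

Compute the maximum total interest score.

28

Allowing fractional choices, the relaxed optimum would be about 30.4, but courses are indivisible.
HCI + Networks: credit hours 11 + 5 = 16 ≤ 22, interest score 6 + 14 = 20.
Networks + Graphics: credit hours 5 + 13 = 18 ≤ 22, interest score 14 + 14 = 28.
Systems + Networks: credit hours 15 + 5 = 20 ≤ 22, interest score 9 + 14 = 23.
Best is Networks and Graphics with total interest score 28.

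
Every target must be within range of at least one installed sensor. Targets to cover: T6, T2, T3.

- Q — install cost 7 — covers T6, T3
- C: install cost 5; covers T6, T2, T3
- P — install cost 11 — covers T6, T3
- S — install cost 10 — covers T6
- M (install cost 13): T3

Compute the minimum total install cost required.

5

C alone covers T6, T2, T3 — every target.
Total install cost: 5.
No cover costs less than 5.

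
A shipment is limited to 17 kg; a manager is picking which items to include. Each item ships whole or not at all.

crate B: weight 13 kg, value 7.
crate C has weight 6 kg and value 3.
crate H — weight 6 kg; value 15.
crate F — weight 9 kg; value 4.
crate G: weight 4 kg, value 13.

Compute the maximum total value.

Allowing fractional choices, the relaxed optimum would be about 31.8, but items are indivisible.
crate H + crate G: weight 6 + 4 = 10 ≤ 17, value 15 + 13 = 28.
crate B + crate G: weight 13 + 4 = 17 ≤ 17, value 7 + 13 = 20.
crate C + crate H + crate G: weight 6 + 6 + 4 = 16 ≤ 17, value 3 + 15 + 13 = 31.
Best is crate C, crate H, and crate G with total value 31.

31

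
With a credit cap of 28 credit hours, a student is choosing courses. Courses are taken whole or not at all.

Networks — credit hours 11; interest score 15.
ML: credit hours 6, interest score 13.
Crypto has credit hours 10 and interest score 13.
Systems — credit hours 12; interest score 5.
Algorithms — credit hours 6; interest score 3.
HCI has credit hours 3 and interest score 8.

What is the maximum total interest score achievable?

41

Networks + ML + Crypto: credit hours 11 + 6 + 10 = 27 ≤ 28, interest score 15 + 13 + 13 = 41.
Networks + ML + Algorithms + HCI: credit hours 11 + 6 + 6 + 3 = 26 ≤ 28, interest score 15 + 13 + 3 + 8 = 39.
ML + Crypto + Algorithms + HCI: credit hours 6 + 10 + 6 + 3 = 25 ≤ 28, interest score 13 + 13 + 3 + 8 = 37.
Best is Networks, ML, and Crypto with total interest score 41.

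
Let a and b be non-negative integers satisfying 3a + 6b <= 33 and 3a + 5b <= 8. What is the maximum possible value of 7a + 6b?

Relaxing integrality, the LP optimum is 18.67 at (a,b) = (2.67, 0), which is not an integer point.
(a,b)=(2,0): 3·2+6·0=6≤33, 3·2+5·0=6≤8, objective 14.
(a,b)=(1,1): 3·1+6·1=9≤33, 3·1+5·1=8≤8, objective 13.
(a,b)=(1,0): 3·1+6·0=3≤33, 3·1+5·0=3≤8, objective 7.
The best lattice point is (2,0), giving 14.

14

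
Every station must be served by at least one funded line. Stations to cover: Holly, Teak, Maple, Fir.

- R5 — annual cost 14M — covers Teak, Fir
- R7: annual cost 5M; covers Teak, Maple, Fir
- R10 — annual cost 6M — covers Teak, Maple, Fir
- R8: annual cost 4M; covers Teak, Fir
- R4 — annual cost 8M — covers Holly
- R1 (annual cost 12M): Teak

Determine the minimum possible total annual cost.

13

This is a weighted set-cover instance.
Choose R7 and R4: together they cover Holly, Teak, Maple, Fir — every station.
Total annual cost: 5 + 8 = 13.
No cover costs less than 13.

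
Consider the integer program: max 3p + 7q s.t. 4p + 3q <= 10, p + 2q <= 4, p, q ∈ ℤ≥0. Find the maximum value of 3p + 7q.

14

(p,q)=(0,2) is feasible, giving 14.
(p,q)=(1,1) is feasible, giving 10.
(p,q)=(0,1) is feasible, giving 7.
Maximum is 14 at (p,q)=(0,2).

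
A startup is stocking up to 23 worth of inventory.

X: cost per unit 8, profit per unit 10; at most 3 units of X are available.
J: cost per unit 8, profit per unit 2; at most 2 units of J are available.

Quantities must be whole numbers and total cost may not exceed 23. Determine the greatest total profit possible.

This is a bounded integer knapsack.
X has the best ratio (10/8); taking only X gives at most 2×10 = 20 (stopped by the cost limit).
Optimal: 2×X: cost 16 ≤ 23, profit 2·10 = 20.

20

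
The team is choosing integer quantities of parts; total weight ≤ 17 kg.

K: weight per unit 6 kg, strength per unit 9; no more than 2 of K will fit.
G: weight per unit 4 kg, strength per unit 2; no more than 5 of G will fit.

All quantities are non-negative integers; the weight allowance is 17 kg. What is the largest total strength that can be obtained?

20

K has the best ratio (9/6); taking only K gives at most 2×9 = 18 (stopped by the weight limit).
Mixing does better — 2×K and 1×G: weight 16 ≤ 17, strength 2·9 + 1·2 = 20.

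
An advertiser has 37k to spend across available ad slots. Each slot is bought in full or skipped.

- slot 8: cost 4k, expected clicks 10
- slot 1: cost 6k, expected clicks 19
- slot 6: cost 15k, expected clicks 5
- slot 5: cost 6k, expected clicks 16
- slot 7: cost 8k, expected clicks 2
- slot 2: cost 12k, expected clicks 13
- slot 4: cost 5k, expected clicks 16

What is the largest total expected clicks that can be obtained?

74

Allowing fractional choices, the relaxed optimum would be about 75.3, but ad slots are indivisible.
slot 1 + slot 5 + slot 7 + slot 2 + slot 4: cost 6 + 6 + 8 + 12 + 5 = 37 ≤ 37, expected clicks 19 + 16 + 2 + 13 + 16 = 66.
slot 8 + slot 1 + slot 6 + slot 5 + slot 4: cost 4 + 6 + 15 + 6 + 5 = 36 ≤ 37, expected clicks 10 + 19 + 5 + 16 + 16 = 66.
slot 8 + slot 1 + slot 5 + slot 2 + slot 4: cost 4 + 6 + 6 + 12 + 5 = 33 ≤ 37, expected clicks 10 + 19 + 16 + 13 + 16 = 74.
Best is slot 8, slot 1, slot 5, slot 2, and slot 4 with total expected clicks 74.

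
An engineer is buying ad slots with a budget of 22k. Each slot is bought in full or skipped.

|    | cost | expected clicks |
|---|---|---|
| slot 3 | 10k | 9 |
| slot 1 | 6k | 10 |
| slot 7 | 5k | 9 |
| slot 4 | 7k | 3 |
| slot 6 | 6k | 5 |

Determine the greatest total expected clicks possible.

Allowing fractional choices, the relaxed optimum would be about 28.8, but ad slots are indivisible.
slot 1 + slot 7 + slot 6: cost 6 + 5 + 6 = 17 ≤ 22, expected clicks 10 + 9 + 5 = 24.
slot 3 + slot 1 + slot 6: cost 10 + 6 + 6 = 22 ≤ 22, expected clicks 9 + 10 + 5 = 24.
slot 3 + slot 1 + slot 7: cost 10 + 6 + 5 = 21 ≤ 22, expected clicks 9 + 10 + 9 = 28.
Best is slot 3, slot 1, and slot 7 with total expected clicks 28.

28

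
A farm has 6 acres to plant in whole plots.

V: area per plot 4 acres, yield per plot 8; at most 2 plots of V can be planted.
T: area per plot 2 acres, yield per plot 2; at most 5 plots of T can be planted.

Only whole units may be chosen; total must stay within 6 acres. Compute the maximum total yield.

10

V has the best ratio (8/4); taking only V gives at most 1×8 = 8 (stopped by the area limit).
Mixing does better — 1×V and 1×T: area 6 ≤ 6, yield 1·8 + 1·2 = 10.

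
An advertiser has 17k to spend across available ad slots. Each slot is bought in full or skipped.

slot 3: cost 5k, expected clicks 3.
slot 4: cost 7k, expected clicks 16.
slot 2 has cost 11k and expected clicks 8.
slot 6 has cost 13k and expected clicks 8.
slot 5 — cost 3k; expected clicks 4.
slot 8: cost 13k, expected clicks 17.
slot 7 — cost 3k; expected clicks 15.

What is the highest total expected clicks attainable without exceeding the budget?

35

Allowing fractional choices, the relaxed optimum would be about 40.2, but ad slots are indivisible.
slot 3 + slot 4 + slot 7: cost 5 + 7 + 3 = 15 ≤ 17, expected clicks 3 + 16 + 15 = 34.
slot 4 + slot 5 + slot 7: cost 7 + 3 + 3 = 13 ≤ 17, expected clicks 16 + 4 + 15 = 35.
Best is slot 4, slot 5, and slot 7 with total expected clicks 35.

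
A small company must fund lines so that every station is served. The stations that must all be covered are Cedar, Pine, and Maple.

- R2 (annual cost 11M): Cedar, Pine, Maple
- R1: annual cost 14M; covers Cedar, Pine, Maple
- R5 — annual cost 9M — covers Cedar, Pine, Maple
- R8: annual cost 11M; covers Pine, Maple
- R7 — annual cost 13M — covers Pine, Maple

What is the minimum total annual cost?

R5 alone covers Cedar, Pine, Maple — every station.
Total annual cost: 9.
No cover costs less than 9.

9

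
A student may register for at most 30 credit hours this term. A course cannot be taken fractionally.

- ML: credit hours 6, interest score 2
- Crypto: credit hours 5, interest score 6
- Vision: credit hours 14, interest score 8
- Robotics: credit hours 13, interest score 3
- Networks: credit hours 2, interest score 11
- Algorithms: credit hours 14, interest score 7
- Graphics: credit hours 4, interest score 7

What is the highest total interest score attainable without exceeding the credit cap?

32

Take Crypto, Vision, Networks, and Graphics: credit hours 5 + 14 + 2 + 4 = 25 ≤ 30, interest score 6 + 8 + 11 + 7 = 32.
No other feasible combination does better.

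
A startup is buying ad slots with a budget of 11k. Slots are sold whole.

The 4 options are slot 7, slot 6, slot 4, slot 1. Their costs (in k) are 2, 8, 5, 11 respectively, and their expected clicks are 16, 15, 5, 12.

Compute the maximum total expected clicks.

31

slot 7 + slot 4: cost 2 + 5 = 7 ≤ 11, expected clicks 16 + 5 = 21.
slot 7: cost 2 ≤ 11, expected clicks 16.
slot 7 + slot 6: cost 2 + 8 = 10 ≤ 11, expected clicks 16 + 15 = 31.
Best is slot 7 and slot 6 with total expected clicks 31.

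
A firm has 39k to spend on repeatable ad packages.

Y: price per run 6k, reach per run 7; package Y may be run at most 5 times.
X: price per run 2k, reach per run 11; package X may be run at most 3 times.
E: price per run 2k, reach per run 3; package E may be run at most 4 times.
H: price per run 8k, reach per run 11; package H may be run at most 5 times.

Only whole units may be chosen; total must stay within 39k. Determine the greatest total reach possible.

This is a bounded integer knapsack.
Take 3×X, 4×E, and 3×H: price 38 ≤ 39, reach 3·11 + 4·3 + 3·11 = 78.
X has the best ratio (11/2) and is taken to its limit of 3; remaining capacity is filled optimally with the others.

78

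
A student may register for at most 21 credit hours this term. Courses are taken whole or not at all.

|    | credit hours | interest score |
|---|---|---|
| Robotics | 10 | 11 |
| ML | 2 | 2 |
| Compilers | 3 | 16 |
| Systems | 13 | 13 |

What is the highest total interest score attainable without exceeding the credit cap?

31

Compilers + Systems: credit hours 3 + 13 = 16 ≤ 21, interest score 16 + 13 = 29.
ML + Compilers + Systems: credit hours 2 + 3 + 13 = 18 ≤ 21, interest score 2 + 16 + 13 = 31.
Robotics + ML + Compilers: credit hours 10 + 2 + 3 = 15 ≤ 21, interest score 11 + 2 + 16 = 29.
Best is ML, Compilers, and Systems with total interest score 31.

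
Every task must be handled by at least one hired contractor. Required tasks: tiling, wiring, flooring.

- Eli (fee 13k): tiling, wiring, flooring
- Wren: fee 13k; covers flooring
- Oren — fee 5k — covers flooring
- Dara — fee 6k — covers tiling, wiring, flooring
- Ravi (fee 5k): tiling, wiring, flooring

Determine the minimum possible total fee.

5

Ravi alone covers tiling, wiring, flooring — every task.
Total fee: 5.
No cover costs less than 5.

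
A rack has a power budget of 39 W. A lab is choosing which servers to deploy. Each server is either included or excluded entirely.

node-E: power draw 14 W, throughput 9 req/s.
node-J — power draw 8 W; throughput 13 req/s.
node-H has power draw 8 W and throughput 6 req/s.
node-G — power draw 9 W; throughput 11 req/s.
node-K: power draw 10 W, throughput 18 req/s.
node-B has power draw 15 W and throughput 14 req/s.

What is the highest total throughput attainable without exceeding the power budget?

48

node-J + node-K + node-B: power draw 8 + 10 + 15 = 33 ≤ 39, throughput 13 + 18 + 14 = 45.
node-J + node-H + node-G + node-K: power draw 8 + 8 + 9 + 10 = 35 ≤ 39, throughput 13 + 6 + 11 + 18 = 48.
Best is node-J, node-H, node-G, and node-K with total throughput 48.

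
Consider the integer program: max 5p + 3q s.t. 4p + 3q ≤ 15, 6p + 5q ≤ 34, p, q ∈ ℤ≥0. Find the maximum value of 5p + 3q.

18

(p,q)=(3,1): 4·3+3·1=15≤15, 6·3+5·1=23≤34, objective 18.
(p,q)=(2,2): 4·2+3·2=14≤15, 6·2+5·2=22≤34, objective 16.
(p,q)=(3,0): 4·3+3·0=12≤15, 6·3+5·0=18≤34, objective 15.
Maximum is 18 at (p,q)=(3,1).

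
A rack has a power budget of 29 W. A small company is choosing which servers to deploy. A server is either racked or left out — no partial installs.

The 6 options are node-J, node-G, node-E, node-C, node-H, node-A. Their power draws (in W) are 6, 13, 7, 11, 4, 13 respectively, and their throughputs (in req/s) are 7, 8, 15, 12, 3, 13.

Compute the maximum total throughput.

37

Allowing fractional choices, the relaxed optimum would be about 39.0, but servers are indivisible.
node-J + node-E + node-C + node-H: power draw 6 + 7 + 11 + 4 = 28 ≤ 29, throughput 7 + 15 + 12 + 3 = 37.
node-J + node-E + node-A: power draw 6 + 7 + 13 = 26 ≤ 29, throughput 7 + 15 + 13 = 35.
node-J + node-E + node-C: power draw 6 + 7 + 11 = 24 ≤ 29, throughput 7 + 15 + 12 = 34.
Best is node-J, node-E, node-C, and node-H with total throughput 37.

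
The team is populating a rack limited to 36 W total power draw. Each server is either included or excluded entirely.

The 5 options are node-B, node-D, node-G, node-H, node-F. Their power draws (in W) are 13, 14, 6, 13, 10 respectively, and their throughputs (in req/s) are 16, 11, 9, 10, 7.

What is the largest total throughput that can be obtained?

36

node-B + node-D + node-G: power draw 13 + 14 + 6 = 33 ≤ 36, throughput 16 + 11 + 9 = 36.
node-B + node-G + node-H: power draw 13 + 6 + 13 = 32 ≤ 36, throughput 16 + 9 + 10 = 35.
node-B + node-H + node-F: power draw 13 + 13 + 10 = 36 ≤ 36, throughput 16 + 10 + 7 = 33.
Best is node-B, node-D, and node-G with total throughput 36.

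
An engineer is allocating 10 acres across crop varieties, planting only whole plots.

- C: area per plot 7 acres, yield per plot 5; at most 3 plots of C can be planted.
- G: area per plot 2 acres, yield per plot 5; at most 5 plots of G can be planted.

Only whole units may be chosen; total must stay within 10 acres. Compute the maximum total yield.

25

Take 5×G: area 10 ≤ 10, yield 5·5 = 25.
G has the best ratio (5/2) and is taken to its limit of 5; remaining capacity is filled optimally with the others.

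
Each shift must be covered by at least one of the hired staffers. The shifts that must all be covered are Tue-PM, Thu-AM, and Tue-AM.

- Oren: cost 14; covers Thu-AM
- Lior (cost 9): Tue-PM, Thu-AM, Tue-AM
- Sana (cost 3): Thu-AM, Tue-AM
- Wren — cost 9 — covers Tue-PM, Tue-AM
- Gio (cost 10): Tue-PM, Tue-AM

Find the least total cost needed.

Lior alone covers Tue-PM, Thu-AM, Tue-AM — every shift.
Total cost: 9.

9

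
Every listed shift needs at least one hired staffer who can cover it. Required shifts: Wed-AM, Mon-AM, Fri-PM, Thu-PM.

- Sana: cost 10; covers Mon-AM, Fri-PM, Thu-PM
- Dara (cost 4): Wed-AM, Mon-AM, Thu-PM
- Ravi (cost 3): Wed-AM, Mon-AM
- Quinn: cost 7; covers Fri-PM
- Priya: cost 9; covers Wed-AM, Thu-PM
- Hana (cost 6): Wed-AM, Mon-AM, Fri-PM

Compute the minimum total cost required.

Choose Dara and Hana: together they cover Wed-AM, Mon-AM, Fri-PM, Thu-PM — every shift.
Total cost: 4 + 6 = 10.

10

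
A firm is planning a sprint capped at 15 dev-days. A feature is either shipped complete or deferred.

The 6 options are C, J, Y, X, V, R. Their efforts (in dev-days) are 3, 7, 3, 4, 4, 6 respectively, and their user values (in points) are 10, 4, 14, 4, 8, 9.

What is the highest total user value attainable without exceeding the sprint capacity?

36

This is an integer program with binary decision variables.
Take C, Y, X, and V: effort 3 + 3 + 4 + 4 = 14 ≤ 15, user value 10 + 14 + 4 + 8 = 36.
No other feasible combination does better.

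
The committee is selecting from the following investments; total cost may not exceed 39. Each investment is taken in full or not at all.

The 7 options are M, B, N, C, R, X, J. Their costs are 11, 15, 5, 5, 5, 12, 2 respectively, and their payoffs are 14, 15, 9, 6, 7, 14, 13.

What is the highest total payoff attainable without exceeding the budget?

M + B + N + R + J: cost 11 + 15 + 5 + 5 + 2 = 38 ≤ 39, payoff 14 + 15 + 9 + 7 + 13 = 58.
M + N + R + X + J: cost 11 + 5 + 5 + 12 + 2 = 35 ≤ 39, payoff 14 + 9 + 7 + 14 + 13 = 57.
B + N + R + X + J: cost 15 + 5 + 5 + 12 + 2 = 39 ≤ 39, payoff 15 + 9 + 7 + 14 + 13 = 58.
The maximum payoff is 58; one optimal choice is M, B, N, R, and J.

58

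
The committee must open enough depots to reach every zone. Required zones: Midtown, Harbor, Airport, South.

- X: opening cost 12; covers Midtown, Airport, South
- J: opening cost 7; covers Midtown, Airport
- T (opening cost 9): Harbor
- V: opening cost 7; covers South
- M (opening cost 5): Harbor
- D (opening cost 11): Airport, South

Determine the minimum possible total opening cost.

Choose X and M: together they cover Midtown, Harbor, Airport, South — every zone.
Total opening cost: 12 + 5 = 17.

17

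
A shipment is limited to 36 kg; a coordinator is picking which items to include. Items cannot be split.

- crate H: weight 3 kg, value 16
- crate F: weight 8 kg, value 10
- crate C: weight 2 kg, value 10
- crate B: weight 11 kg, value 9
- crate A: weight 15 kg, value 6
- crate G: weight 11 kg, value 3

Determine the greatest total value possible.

48

Allowing fractional choices, the relaxed optimum would be about 49.8, but items are indivisible.
crate H + crate F + crate C + crate B: weight 3 + 8 + 2 + 11 = 24 ≤ 36, value 16 + 10 + 10 + 9 = 45.
crate H + crate F + crate C + crate B + crate G: weight 3 + 8 + 2 + 11 + 11 = 35 ≤ 36, value 16 + 10 + 10 + 9 + 3 = 48.
crate H + crate F + crate C + crate A: weight 3 + 8 + 2 + 15 = 28 ≤ 36, value 16 + 10 + 10 + 6 = 42.
Best is crate H, crate F, crate C, crate B, and crate G with total value 48.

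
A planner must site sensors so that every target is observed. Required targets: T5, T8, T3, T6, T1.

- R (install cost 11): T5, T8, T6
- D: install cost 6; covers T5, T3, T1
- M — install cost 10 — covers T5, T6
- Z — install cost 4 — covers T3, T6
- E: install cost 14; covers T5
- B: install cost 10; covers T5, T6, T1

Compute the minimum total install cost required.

17

The greedy cost-per-new-target heuristic would pick D, Z, and R for 21, but a cheaper cover exists.
Choose R and D: together they cover T5, T8, T3, T6, T1 — every target.
Total install cost: 11 + 6 = 17.
No cover costs less than 17.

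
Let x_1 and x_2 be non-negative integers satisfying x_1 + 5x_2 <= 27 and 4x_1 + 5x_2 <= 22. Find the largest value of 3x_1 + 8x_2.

32

(x_1,x_2)=(0,4): 1·0+5·4=20≤27, 4·0+5·4=20≤22, objective 32.
(x_1,x_2)=(1,3): 1·1+5·3=16≤27, 4·1+5·3=19≤22, objective 27.
(x_1,x_2)=(0,3): 1·0+5·3=15≤27, 4·0+5·3=15≤22, objective 24.
No feasible integer point exceeds 32.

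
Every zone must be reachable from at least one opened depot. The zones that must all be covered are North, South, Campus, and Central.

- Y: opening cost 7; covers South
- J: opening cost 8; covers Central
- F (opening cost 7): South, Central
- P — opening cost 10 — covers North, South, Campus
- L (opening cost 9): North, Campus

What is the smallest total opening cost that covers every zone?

The greedy cost-per-new-zone heuristic would pick P and F for 17, but a cheaper cover exists.
Choose F and L: together they cover North, South, Campus, Central — every zone.
Total opening cost: 7 + 9 = 16.
No cover costs less than 16.

16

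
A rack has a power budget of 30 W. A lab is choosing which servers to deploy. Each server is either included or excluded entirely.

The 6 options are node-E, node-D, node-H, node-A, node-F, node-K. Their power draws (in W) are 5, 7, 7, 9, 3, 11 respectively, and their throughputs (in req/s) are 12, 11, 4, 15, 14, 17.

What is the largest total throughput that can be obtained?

Take node-E, node-A, node-F, and node-K: power draw 5 + 9 + 3 + 11 = 28 ≤ 30, throughput 12 + 15 + 14 + 17 = 58.
No other feasible combination does better.

58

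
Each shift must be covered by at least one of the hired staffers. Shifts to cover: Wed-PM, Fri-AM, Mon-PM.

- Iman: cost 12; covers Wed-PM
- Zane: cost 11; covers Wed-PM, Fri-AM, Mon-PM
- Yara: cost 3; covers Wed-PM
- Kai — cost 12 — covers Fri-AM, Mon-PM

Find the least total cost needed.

11

Zane alone covers Wed-PM, Fri-AM, Mon-PM — every shift.
Total cost: 11.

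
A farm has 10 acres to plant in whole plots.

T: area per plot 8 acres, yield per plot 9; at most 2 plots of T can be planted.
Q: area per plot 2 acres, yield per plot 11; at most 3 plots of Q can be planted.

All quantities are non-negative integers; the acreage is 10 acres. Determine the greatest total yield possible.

33

2×Q: area 4 ≤ 10, yield 2·11 = 22.
3×Q: area 6 ≤ 10, yield 3·11 = 33.
Best is 33.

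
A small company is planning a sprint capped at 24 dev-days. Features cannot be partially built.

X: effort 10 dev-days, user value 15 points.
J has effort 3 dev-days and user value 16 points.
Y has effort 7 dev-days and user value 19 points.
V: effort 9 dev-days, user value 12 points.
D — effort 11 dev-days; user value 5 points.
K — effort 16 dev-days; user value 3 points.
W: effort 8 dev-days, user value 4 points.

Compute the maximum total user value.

J + Y + V: effort 3 + 7 + 9 = 19 ≤ 24, user value 16 + 19 + 12 = 47.
X + J + V: effort 10 + 3 + 9 = 22 ≤ 24, user value 15 + 16 + 12 = 43.
X + J + Y: effort 10 + 3 + 7 = 20 ≤ 24, user value 15 + 16 + 19 = 50.
Best is X, J, and Y with total user value 50.

50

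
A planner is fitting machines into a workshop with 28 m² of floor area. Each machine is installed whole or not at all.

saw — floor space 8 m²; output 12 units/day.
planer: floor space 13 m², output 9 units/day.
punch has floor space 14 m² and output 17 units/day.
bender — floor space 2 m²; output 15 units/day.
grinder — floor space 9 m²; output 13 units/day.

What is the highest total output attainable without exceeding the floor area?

Allowing fractional choices, the relaxed optimum would be about 50.9, but machines are indivisible.
saw + punch + bender: floor space 8 + 14 + 2 = 24 ≤ 28, output 12 + 17 + 15 = 44.
saw + bender + grinder: floor space 8 + 2 + 9 = 19 ≤ 28, output 12 + 15 + 13 = 40.
punch + bender + grinder: floor space 14 + 2 + 9 = 25 ≤ 28, output 17 + 15 + 13 = 45.
Best is punch, bender, and grinder with total output 45.

45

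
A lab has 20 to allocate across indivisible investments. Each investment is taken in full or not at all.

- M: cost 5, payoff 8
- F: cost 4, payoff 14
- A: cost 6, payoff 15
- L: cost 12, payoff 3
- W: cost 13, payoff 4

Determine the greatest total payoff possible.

Allowing fractional choices, the relaxed optimum would be about 38.5, but investments are indivisible.
M + A: cost 5 + 6 = 11 ≤ 20, payoff 8 + 15 = 23.
F + A: cost 4 + 6 = 10 ≤ 20, payoff 14 + 15 = 29.
M + F + A: cost 5 + 4 + 6 = 15 ≤ 20, payoff 8 + 14 + 15 = 37.
Best is M, F, and A with total payoff 37.

37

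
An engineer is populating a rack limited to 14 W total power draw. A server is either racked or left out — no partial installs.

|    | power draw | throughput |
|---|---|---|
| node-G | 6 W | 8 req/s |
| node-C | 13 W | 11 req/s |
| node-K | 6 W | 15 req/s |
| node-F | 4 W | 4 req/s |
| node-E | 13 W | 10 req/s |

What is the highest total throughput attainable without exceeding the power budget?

23

Take node-G and node-K: power draw 6 + 6 = 12 ≤ 14, throughput 8 + 15 = 23.
No other feasible combination does better.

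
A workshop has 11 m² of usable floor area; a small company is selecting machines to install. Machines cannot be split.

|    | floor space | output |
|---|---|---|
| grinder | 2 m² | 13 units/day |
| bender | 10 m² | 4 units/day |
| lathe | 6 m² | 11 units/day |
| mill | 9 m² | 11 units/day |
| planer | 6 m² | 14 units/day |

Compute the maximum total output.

Allowing fractional choices, the relaxed optimum would be about 32.5, but machines are indivisible.
grinder + mill: floor space 2 + 9 = 11 ≤ 11, output 13 + 11 = 24.
grinder + lathe: floor space 2 + 6 = 8 ≤ 11, output 13 + 11 = 24.
grinder + planer: floor space 2 + 6 = 8 ≤ 11, output 13 + 14 = 27.
Best is grinder and planer with total output 27.

27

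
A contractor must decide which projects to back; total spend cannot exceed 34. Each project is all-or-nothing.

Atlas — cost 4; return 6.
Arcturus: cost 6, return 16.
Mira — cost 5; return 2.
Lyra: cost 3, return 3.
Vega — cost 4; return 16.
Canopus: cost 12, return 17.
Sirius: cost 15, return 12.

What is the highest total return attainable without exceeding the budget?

Allowing fractional choices, the relaxed optimum would be about 62.0, but projects are indivisible.
Atlas + Arcturus + Mira + Vega + Canopus: cost 4 + 6 + 5 + 4 + 12 = 31 ≤ 34, return 6 + 16 + 2 + 16 + 17 = 57.
Atlas + Arcturus + Lyra + Vega + Canopus: cost 4 + 6 + 3 + 4 + 12 = 29 ≤ 34, return 6 + 16 + 3 + 16 + 17 = 58.
Atlas + Arcturus + Mira + Lyra + Vega + Canopus: cost 4 + 6 + 5 + 3 + 4 + 12 = 34 ≤ 34, return 6 + 16 + 2 + 3 + 16 + 17 = 60.
Best is Atlas, Arcturus, Mira, Lyra, Vega, and Canopus with total return 60.

60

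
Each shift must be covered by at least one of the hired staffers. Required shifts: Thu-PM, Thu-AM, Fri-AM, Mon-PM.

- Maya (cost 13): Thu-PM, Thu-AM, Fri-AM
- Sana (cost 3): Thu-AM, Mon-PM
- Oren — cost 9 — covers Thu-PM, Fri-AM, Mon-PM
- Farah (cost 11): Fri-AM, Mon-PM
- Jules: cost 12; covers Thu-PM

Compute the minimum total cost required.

Choose Sana and Oren: together they cover Thu-PM, Thu-AM, Fri-AM, Mon-PM — every shift.
Total cost: 3 + 9 = 12.
No cover costs less than 12.

12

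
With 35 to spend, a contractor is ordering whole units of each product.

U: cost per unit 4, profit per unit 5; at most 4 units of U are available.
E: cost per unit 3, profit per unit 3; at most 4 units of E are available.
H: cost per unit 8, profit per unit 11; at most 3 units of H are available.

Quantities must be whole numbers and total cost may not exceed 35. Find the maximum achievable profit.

H has the best ratio (11/8); taking only H gives at most 3×11 = 33 (stopped by the supply cap of 3).
Mixing does better — 2×U, 1×E, and 3×H: cost 35 ≤ 35, profit 2·5 + 1·3 + 3·11 = 46.

46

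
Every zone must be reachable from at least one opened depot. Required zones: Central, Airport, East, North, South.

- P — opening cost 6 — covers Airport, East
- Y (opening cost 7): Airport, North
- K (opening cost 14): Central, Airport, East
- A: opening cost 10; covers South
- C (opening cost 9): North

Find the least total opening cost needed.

The greedy cost-per-new-zone heuristic would pick P, Y, A, and K for 37, but a cheaper cover exists.
Choose Y, K, and A: together they cover Central, Airport, East, North, South — every zone.
Total opening cost: 7 + 14 + 10 = 31.
No cover costs less than 31.

31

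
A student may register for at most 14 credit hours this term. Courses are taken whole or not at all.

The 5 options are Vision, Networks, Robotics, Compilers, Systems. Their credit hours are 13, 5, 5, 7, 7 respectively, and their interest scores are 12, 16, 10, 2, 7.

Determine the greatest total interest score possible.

Allowing fractional choices, the relaxed optimum would be about 30.0, but courses are indivisible.
Networks + Systems: credit hours 5 + 7 = 12 ≤ 14, interest score 16 + 7 = 23.
Networks + Robotics: credit hours 5 + 5 = 10 ≤ 14, interest score 16 + 10 = 26.
Networks + Compilers: credit hours 5 + 7 = 12 ≤ 14, interest score 16 + 2 = 18.
Best is Networks and Robotics with total interest score 26.

26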